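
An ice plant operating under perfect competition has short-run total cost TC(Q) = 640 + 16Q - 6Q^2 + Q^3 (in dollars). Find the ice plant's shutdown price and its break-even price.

Shutdown price = $7; break-even price = $112

Shutdown price = min AVC. AVC = 16 - 6Q + Q^2, with vertex at Q = 3 and minimum $7.
ATC = 640/Q + 16 - 6Q + Q^2. Setting dATC/dQ = −640/Q^2 − 6 + 2Q = 0 gives Q = 8 (since 2·8^3 − 6·8^2 = 640).
min ATC = 640/8 + 16 − 6·8 + 8^2 = $112. That is the break-even price.
For $7 ≤ P < $112 the firm produces at a loss; below $7 it shuts down.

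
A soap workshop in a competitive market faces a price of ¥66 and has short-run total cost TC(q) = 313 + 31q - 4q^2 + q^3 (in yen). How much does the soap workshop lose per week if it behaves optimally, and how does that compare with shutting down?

AVC = 31 - 4q + q^2 has its minimum ¥27 at q = 2; price ¥66 clears that bar, so the firm operates.
MC = 31 - 8q + 3q^2. Setting P = MC and taking the root on the rising branch gives q* = 5.
TR = 66·5 = 330. TC = 313 + 180 = 493. Profit = 330 − 493 = -¥163.
Shutting down would mean losing the fixed cost of ¥313, so operating at a loss of ¥163 is better by ¥150.

Profit = -¥163 at q = 5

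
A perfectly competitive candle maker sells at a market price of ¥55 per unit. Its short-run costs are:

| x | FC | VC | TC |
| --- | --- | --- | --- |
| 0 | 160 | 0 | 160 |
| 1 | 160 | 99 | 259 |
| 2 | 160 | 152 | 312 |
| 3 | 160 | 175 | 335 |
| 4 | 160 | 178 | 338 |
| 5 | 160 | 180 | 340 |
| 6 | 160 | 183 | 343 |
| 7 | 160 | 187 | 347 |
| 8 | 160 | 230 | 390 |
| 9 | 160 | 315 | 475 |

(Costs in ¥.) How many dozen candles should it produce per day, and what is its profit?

Tabulate TR − TC: x=0: -160; x=1: -204; x=2: -202; x=3: -170; x=4: -118; x=5: -65; x=6: -13; x=7: 38; x=8: 50; x=9: 20.
Profit is maximized at x = 8. AVC there is 230/8 = ¥28.75 ≤ P, so producing beats shutting down (which would give -¥160).

x = 8; profit = ¥50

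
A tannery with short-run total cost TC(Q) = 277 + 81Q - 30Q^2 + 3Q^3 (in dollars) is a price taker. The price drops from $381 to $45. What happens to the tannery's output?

Output falls from 10 to 6

AVC = 81 - 30Q + 3Q^2, minimized at Q = 5 where min AVC = $6. MC = 81 - 60Q + 9Q^2.
With P = $381 above the shutdown price, P = MC gives Q = 10.
At P = $45 ≥ min AVC, set P = MC: Q = 6. The firm stays open but cuts output.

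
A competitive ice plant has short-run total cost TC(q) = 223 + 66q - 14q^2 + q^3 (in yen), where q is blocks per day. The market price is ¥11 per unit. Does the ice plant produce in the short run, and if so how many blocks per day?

Strip out fixed cost: VC = 66q - 14q^2 + q^3. Then AVC = 66 - 14q + q^2 and MC = 66 - 28q + 3q^2.
AVC hits its minimum where MC = AVC, at q = 7, giving min AVC = 66 - 14·7 + 7^2 = ¥17.
P = ¥11 lies below min AVC = ¥17; no output level covers variable cost.
Shutting down limits the loss to fixed cost, ¥223.

Shut down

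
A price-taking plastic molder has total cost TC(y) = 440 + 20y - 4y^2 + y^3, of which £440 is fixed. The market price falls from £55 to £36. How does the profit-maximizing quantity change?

MC = 20 - 8y + 3y^2; the shutdown threshold is min AVC = £16 (at y = 2).
With P = £55 above the shutdown price, P = MC gives y = 5.
At P = £36 ≥ min AVC, set P = MC: y = 4. The firm stays open but cuts output.

Output falls from 5 to 4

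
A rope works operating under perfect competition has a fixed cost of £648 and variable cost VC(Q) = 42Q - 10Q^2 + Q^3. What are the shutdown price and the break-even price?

Shutdown price = £17; break-even price = £105

AVC = 42 - 10Q + Q^2; minimized at Q = 5, giving min AVC = £17. That is the shutdown price.
ATC = 648/Q + 42 - 10Q + Q^2. Setting dATC/dQ = −648/Q^2 − 10 + 2Q = 0 gives Q = 9 (since 2·9^3 − 10·9^2 = 648).
min ATC = 648/9 + 42 − 10·9 + 9^2 = £105. That is the break-even price.
Between these two prices the firm operates at a loss; above £105 it earns a profit.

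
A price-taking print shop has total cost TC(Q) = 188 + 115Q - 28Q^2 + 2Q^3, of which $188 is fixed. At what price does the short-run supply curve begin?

$17 per unit

The firm shuts down when price falls below the minimum of average variable cost. AVC = VC/Q = 115 - 28Q + 2Q^2.
At the minimum of AVC, MC = AVC. MC = 115 - 56Q + 6Q^2; setting MC = AVC gives 4Q^2 - 28Q = 0, so Q = 7. min AVC = 17.
So the shutdown price is $17.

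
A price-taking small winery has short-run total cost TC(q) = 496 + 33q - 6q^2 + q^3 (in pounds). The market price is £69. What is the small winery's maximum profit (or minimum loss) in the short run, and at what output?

Profit = -£280 at q = 6

AVC = 33 - 6q + q^2 has its minimum £24 at q = 3; price £69 clears that bar, so the firm operates.
MC = 33 - 12q + 3q^2. Setting P = MC and taking the root on the rising branch gives q* = 6.
TR = 69·6 = 414. TC = 496 + 198 = 694. Profit = 414 − 694 = -£280.
That loss of £280 beats the £496 the firm would lose by shutting down; producing recovers £216 of fixed cost.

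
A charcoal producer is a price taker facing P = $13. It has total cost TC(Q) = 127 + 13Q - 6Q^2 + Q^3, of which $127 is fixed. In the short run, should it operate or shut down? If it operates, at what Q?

From TC, MC = TC'(Q) = 13 - 12Q + 3Q^2 and AVC = VC/Q = 13 - 6Q + Q^2.
AVC hits its minimum where MC = AVC, at Q = 3, giving min AVC = 13 - 6·3 + 3^2 = $4.
P = $13 exceeds min AVC = $4, so the firm stays open.
Solving P = MC: -12Q + 3Q^2 = 0 ⇒ Q = 0 or 4. On the upward-sloping branch, Q* = 4.
Check: AVC at Q = 4 is $5 ≤ P, so revenue covers variable cost.
Profit = P·Q − TC = 13·4 − 147 = -$95, a loss, but smaller than the $127 fixed cost the firm would lose by shutting down.

Produce at Q = 4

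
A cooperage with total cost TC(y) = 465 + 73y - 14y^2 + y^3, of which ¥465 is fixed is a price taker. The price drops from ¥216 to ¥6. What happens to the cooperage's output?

Output falls from 13 to 0 (the firm shuts down)

MC = 73 - 28y + 3y^2; the shutdown threshold is min AVC = ¥24 (at y = 7).
With P = ¥216 above the shutdown price, P = MC gives y = 13.
At P = ¥6 < min AVC = ¥24, price no longer covers variable cost at any output, so the firm shuts down: y = 0.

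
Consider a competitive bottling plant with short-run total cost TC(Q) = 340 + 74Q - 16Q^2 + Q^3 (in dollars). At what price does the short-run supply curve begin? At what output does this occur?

The firm shuts down when price falls below the minimum of average variable cost. AVC = VC/Q = 74 - 16Q + Q^2.
At the minimum of AVC, MC = AVC. MC = 74 - 32Q + 3Q^2; setting MC = AVC gives 2Q^2 - 16Q = 0, so Q = 8. min AVC = 10.
For P < $10 the firm produces nothing.

$10 per unit, at Q = 8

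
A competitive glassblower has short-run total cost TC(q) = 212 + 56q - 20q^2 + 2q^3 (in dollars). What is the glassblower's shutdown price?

$6 per unit

Short-run supply begins at min AVC. From VC = 56q - 20q^2 + 2q^3, AVC = 56 - 20q + 2q^2.
At the minimum of AVC, MC = AVC. MC = 56 - 40q + 6q^2; setting MC = AVC gives 4q^2 - 20q = 0, so q = 5. min AVC = 6.
The firm shuts down for any P below $6.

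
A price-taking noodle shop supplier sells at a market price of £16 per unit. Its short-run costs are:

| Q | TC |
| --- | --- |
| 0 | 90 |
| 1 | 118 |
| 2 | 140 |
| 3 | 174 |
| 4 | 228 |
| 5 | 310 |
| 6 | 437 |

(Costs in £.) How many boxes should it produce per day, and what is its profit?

Q = 0 (shut down); profit = -£90

Tabulate TR − TC: Q=0: -90; Q=1: -102; Q=2: -108; Q=3: -126; Q=4: -164; Q=5: -230; Q=6: -341.
Profit is highest at Q = 0. Equivalently, the lowest AVC in the table is 50/2 ≈ £25 at Q = 2, and P = £16 falls below it — price never covers variable cost, so the firm shuts down and loses only its fixed cost.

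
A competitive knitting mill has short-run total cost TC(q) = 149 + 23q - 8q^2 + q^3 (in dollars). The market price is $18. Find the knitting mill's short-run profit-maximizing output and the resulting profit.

Profit = -$99 at q = 5

AVC = 23 - 8q + q^2; min AVC = $7 at q = 4. Since P = $18 ≥ min AVC, the firm produces.
With MC = 23 - 16q + 3q^2, P = MC on the upward-sloping part at q* = 5.
TR = 18·5 = 90. TC = 149 + 40 = 189. Profit = 90 − 189 = -$99.
Shutting down would mean losing the fixed cost of $149, so operating at a loss of $99 is better by $50.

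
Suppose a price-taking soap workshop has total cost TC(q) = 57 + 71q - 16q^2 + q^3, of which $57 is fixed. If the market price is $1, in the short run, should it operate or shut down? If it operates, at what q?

Strip out fixed cost: VC = 71q - 16q^2 + q^3. Then AVC = 71 - 16q + q^2 and MC = 71 - 32q + 3q^2.
AVC is minimized where dAVC/dq = -16 + 2q = 0, at q = 8; min AVC = 71 - 16·8 + 8^2 = $7.
With P < min AVC ($1 < $7), every unit sold adds to the loss.
Best response: produce nothing and absorb the $57 fixed cost.

Shut down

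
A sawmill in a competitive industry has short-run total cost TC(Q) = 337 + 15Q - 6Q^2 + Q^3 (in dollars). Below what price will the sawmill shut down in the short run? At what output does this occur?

The firm shuts down when price falls below the minimum of average variable cost. AVC = VC/Q = 15 - 6Q + Q^2.
At the minimum of AVC, MC = AVC. MC = 15 - 12Q + 3Q^2; setting MC = AVC gives 2Q^2 - 6Q = 0, so Q = 3. min AVC = 6.
The firm shuts down for any P below $6.

$6 per unit, at Q = 3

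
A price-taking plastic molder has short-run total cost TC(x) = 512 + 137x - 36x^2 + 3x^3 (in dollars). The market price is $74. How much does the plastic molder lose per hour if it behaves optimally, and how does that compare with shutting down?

AVC = 137 - 36x + 3x^2 has its minimum $29 at x = 6; price $74 clears that bar, so the firm operates.
With MC = 137 - 72x + 9x^2, P = MC on the upward-sloping part at x* = 7.
TR = 74·7 = 518. TC = 512 + 224 = 736. Profit = 518 − 736 = -$218.
Shutting down would mean losing the fixed cost of $512, so operating at a loss of $218 is better by $294.

Profit = -$218 at x = 7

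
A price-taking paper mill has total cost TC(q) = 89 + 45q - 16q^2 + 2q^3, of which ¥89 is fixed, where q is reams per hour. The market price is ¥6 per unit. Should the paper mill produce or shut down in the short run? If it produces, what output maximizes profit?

From TC, MC = TC'(q) = 45 - 32q + 6q^2 and AVC = VC/q = 45 - 16q + 2q^2.
The AVC parabola has its vertex at q = 16/4 = 4, where AVC = 45 - 16·4 + 2·4^2 = ¥13.
With P < min AVC (¥6 < ¥13), every unit sold adds to the loss.
The firm minimizes its loss by shutting down and losing only its fixed cost of ¥89.

Shut down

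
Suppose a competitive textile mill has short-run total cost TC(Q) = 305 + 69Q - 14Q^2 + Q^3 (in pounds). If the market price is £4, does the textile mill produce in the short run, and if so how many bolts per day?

Strip out fixed cost: VC = 69Q - 14Q^2 + Q^3. Then AVC = 69 - 14Q + Q^2 and MC = 69 - 28Q + 3Q^2.
AVC is minimized where dAVC/dQ = -14 + 2Q = 0, at Q = 7; min AVC = 69 - 14·7 + 7^2 = £20.
With P < min AVC (£4 < £20), every unit sold adds to the loss.
Shutting down limits the loss to fixed cost, £305.

Shut down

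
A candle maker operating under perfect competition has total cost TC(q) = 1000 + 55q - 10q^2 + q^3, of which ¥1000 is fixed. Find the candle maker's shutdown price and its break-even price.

AVC = 55 - 10q + q^2; minimized at q = 5, giving min AVC = ¥30. That is the shutdown price.
ATC = 1000/q + 55 - 10q + q^2. Setting dATC/dq = −1000/q^2 − 10 + 2q = 0 gives q = 10 (since 2·10^3 − 10·10^2 = 1000).
min ATC = 1000/10 + 55 − 10·10 + 10^2 = ¥155. That is the break-even price.
Between these two prices the firm operates at a loss; above ¥155 it earns a profit.

Shutdown price = ¥30; break-even price = ¥155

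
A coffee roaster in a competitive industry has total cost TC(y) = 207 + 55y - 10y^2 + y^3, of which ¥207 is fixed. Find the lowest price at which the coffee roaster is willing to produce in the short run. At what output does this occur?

The firm shuts down when price falls below the minimum of average variable cost. AVC = VC/y = 55 - 10y + y^2.
dAVC/dy = -10 + 2y = 0 gives y = 5. min AVC = 55 - 10·5 + 5^2 = 30.
The firm shuts down for any P below ¥30.

¥30 per unit, at y = 5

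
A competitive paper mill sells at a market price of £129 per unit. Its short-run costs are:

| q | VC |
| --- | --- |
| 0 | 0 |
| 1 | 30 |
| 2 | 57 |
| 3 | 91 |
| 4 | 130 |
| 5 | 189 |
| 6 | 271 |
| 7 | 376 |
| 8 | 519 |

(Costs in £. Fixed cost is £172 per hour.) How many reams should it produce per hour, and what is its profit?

Compute π = P·q − TC at each output: q=0: -172; q=1: -73; q=2: 29; q=3: 124; q=4: 214; q=5: 284; q=6: 331; q=7: 355; q=8: 341.
Profit is maximized at q = 7. AVC there is 376/7 = £53.71 ≤ P, so producing beats shutting down (which would give -£172).

q = 7; profit = £355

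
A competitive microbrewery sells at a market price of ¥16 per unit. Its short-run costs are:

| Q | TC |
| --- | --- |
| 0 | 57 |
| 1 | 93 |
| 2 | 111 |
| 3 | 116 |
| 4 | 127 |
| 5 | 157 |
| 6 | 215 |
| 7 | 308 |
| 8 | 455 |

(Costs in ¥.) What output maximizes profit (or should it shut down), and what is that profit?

Q = 0 (shut down); profit = -¥57

Profit at each row (π = 16Q − TC): Q=0: -57; Q=1: -77; Q=2: -79; Q=3: -68; Q=4: -63; Q=5: -77; Q=6: -119; Q=7: -196; Q=8: -327.
Profit is highest at Q = 0. Equivalently, the lowest AVC in the table is 70/4 ≈ ¥17.50 at Q = 4, and P = ¥16 falls below it — price never covers variable cost, so the firm shuts down and loses only its fixed cost.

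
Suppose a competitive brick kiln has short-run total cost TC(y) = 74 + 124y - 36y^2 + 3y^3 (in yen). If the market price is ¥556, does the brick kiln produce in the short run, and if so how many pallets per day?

Produce at y = 12

Strip out fixed cost: VC = 124y - 36y^2 + 3y^3. Then AVC = 124 - 36y + 3y^2 and MC = 124 - 72y + 9y^2.
AVC is minimized where dAVC/dy = -36 + 6y = 0, at y = 6; min AVC = 124 - 36·6 + 3·6^2 = ¥16.
Because ¥556 ≥ ¥16, revenue can cover variable cost; the firm operates.
P = MC gives -432 - 72y + 9y^2 = 0, with roots -4 and 12. Take the larger (rising MC): y* = 12.
Check: AVC at y = 12 is ¥124 ≤ P, so revenue covers variable cost.
Profit = P·y − TC = 556·12 − 1562 = ¥5110.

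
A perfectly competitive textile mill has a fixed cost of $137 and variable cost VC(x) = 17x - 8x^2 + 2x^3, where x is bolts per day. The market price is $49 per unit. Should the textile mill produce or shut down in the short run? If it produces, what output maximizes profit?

Strip out fixed cost: VC = 17x - 8x^2 + 2x^3. Then AVC = 17 - 8x + 2x^2 and MC = 17 - 16x + 6x^2.
AVC is minimized where dAVC/dx = -8 + 4x = 0, at x = 2; min AVC = 17 - 8·2 + 2·2^2 = $9.
Since P = $49 ≥ min AVC = $9, price covers variable cost and the firm should produce.
Set P = MC: 49 = 17 - 16x + 6x^2 → -32 - 16x + 6x^2 = 0. The roots are x = -4/3 and x = 4; the profit-maximizing output is on the rising part of MC, so x* = 4.
Check: AVC at x = 4 is $17 ≤ P, so revenue covers variable cost.
Profit = P·x − TC = 49·4 − 205 = -$9, a loss, but smaller than the $137 fixed cost the firm would lose by shutting down.

Produce at x = 4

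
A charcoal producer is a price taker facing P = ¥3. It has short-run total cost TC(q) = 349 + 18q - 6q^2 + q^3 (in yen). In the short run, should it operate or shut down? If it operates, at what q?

Shut down

Variable cost is VC = 18q - 6q^2 + q^3, so AVC = VC/q = 18 - 6q + q^2 and MC = dTC/dq = 18 - 12q + 3q^2.
AVC is minimized where dAVC/dq = -6 + 2q = 0, at q = 3; min AVC = 18 - 6·3 + 3^2 = ¥9.
Since P = ¥3 < min AVC = ¥9, price fails to cover variable cost at any output.
The firm minimizes its loss by shutting down and losing only its fixed cost of ¥349.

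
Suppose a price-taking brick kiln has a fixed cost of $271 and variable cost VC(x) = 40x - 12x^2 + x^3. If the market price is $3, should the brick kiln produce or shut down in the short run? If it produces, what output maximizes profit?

Shut down

Variable cost is VC = 40x - 12x^2 + x^3, so AVC = VC/x = 40 - 12x + x^2 and MC = dTC/dx = 40 - 24x + 3x^2.
AVC hits its minimum where MC = AVC, at x = 6, giving min AVC = 40 - 12·6 + 6^2 = $4.
Since P = $3 < min AVC = $4, price fails to cover variable cost at any output.
The firm minimizes its loss by shutting down and losing only its fixed cost of $271.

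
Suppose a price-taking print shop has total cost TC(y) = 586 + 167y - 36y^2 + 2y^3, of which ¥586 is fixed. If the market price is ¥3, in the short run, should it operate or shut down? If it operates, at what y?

Strip out fixed cost: VC = 167y - 36y^2 + 2y^3. Then AVC = 167 - 36y + 2y^2 and MC = 167 - 72y + 6y^2.
The AVC parabola has its vertex at y = 36/4 = 9, where AVC = 167 - 36·9 + 2·9^2 = ¥5.
With P < min AVC (¥3 < ¥5), every unit sold adds to the loss.
Best response: produce nothing and absorb the ¥586 fixed cost.

Shut down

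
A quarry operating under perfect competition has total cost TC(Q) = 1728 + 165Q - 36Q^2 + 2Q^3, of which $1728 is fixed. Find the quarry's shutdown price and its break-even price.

AVC = 165 - 36Q + 2Q^2; minimized at Q = 9, giving min AVC = $3. That is the shutdown price.
ATC = 1728/Q + 165 - 36Q + 2Q^2. Setting dATC/dQ = −1728/Q^2 − 36 + 4Q = 0 gives Q = 12 (since 4·12^3 − 36·12^2 = 1728).
min ATC = 1728/12 + 165 − 36·12 + 2·12^2 = $165. That is the break-even price.
For $3 ≤ P < $165 the firm produces at a loss; below $3 it shuts down.

Shutdown price = $3; break-even price = $165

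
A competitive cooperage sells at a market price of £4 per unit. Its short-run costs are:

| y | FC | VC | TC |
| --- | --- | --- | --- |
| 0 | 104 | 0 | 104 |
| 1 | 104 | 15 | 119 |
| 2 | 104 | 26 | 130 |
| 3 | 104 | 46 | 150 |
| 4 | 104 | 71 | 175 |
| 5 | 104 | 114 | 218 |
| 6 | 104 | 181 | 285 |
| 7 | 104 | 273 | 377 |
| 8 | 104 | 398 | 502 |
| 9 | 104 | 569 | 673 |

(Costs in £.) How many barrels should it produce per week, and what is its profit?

y = 0 (shut down); profit = -£104

Tabulate TR − TC: y=0: -104; y=1: -115; y=2: -122; y=3: -138; y=4: -159; y=5: -198; y=6: -261; y=7: -349; y=8: -470; y=9: -637.
Profit is highest at y = 0. Equivalently, the lowest AVC in the table is 26/2 ≈ £13 at y = 2, and P = £4 falls below it — price never covers variable cost, so the firm shuts down and loses only its fixed cost.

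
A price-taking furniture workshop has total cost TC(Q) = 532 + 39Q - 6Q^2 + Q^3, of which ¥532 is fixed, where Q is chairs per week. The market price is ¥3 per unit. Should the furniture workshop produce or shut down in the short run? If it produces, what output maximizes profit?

Shut down

From TC, MC = TC'(Q) = 39 - 12Q + 3Q^2 and AVC = VC/Q = 39 - 6Q + Q^2.
The AVC parabola has its vertex at Q = 6/2 = 3, where AVC = 39 - 6·3 + 3^2 = ¥30.
Since P = ¥3 < min AVC = ¥30, price fails to cover variable cost at any output.
The firm minimizes its loss by shutting down and losing only its fixed cost of ¥532.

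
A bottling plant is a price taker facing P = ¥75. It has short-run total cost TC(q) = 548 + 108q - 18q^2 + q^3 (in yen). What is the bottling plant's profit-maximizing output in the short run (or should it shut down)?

Produce at q = 11

From TC, MC = TC'(q) = 108 - 36q + 3q^2 and AVC = VC/q = 108 - 18q + q^2.
AVC is minimized where dAVC/dq = -18 + 2q = 0, at q = 9; min AVC = 108 - 18·9 + 9^2 = ¥27.
Because ¥75 ≥ ¥27, revenue can cover variable cost; the firm operates.
P = MC gives 33 - 36q + 3q^2 = 0, with roots 1 and 11. Take the larger (rising MC): q* = 11.
Check: AVC at q = 11 is ¥31 ≤ P, so revenue covers variable cost.
Profit = P·q − TC = 75·11 − 889 = -¥64, a loss, but smaller than the ¥548 fixed cost the firm would lose by shutting down.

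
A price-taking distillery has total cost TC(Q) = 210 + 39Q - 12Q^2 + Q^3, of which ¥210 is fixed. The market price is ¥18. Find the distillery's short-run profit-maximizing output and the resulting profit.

Profit = -¥112 at Q = 7

AVC = 39 - 12Q + Q^2 has its minimum ¥3 at Q = 6; price ¥18 clears that bar, so the firm operates.
MC = 39 - 24Q + 3Q^2. Setting P = MC and taking the root on the rising branch gives Q* = 7.
TR = 18·7 = 126. TC = 210 + 28 = 238. Profit = 126 − 238 = -¥112.
Shutting down would mean losing the fixed cost of ¥210, so operating at a loss of ¥112 is better by ¥98.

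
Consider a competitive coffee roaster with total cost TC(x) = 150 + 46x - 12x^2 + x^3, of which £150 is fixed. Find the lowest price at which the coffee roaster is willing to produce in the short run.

The shutdown price is the minimum of AVC. VC = 46x - 12x^2 + x^3, so AVC = 46 - 12x + x^2.
At the minimum of AVC, MC = AVC. MC = 46 - 24x + 3x^2; setting MC = AVC gives 2x^2 - 12x = 0, so x = 6. min AVC = 10.
The firm shuts down for any P below £10.

£10 per unit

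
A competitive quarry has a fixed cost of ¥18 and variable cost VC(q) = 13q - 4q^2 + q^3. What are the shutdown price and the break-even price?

Shutdown price = ¥9; break-even price = ¥16

AVC = 13 - 4q + q^2; minimized at q = 2, giving min AVC = ¥9. That is the shutdown price.
ATC = 18/q + 13 - 4q + q^2. Setting dATC/dq = −18/q^2 − 4 + 2q = 0 gives q = 3 (since 2·3^3 − 4·3^2 = 18).
min ATC = 18/3 + 13 − 4·3 + 3^2 = ¥16. That is the break-even price.
For ¥9 ≤ P < ¥16 the firm produces at a loss; below ¥9 it shuts down.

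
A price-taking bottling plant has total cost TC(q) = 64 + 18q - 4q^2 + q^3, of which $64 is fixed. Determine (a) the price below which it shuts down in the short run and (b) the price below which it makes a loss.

AVC = 18 - 4q + q^2; minimized at q = 2, giving min AVC = $14. That is the shutdown price.
ATC = 64/q + 18 - 4q + q^2. Setting dATC/dq = −64/q^2 − 4 + 2q = 0 gives q = 4 (since 2·4^3 − 4·4^2 = 64).
min ATC = 64/4 + 18 − 4·4 + 4^2 = $34. That is the break-even price.
For $14 ≤ P < $34 the firm produces at a loss; below $14 it shuts down.

Shutdown price = $14; break-even price = $34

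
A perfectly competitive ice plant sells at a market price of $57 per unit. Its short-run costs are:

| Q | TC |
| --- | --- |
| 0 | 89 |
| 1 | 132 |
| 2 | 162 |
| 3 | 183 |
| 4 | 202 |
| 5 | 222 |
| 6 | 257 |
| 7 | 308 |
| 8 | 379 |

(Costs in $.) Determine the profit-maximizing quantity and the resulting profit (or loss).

Q = 7; profit = $91

Compute π = P·Q − TC at each output: Q=0: -89; Q=1: -75; Q=2: -48; Q=3: -12; Q=4: 26; Q=5: 63; Q=6: 85; Q=7: 91; Q=8: 77.
Profit is maximized at Q = 7. AVC there is 219/7 = $31.29 ≤ P, so producing beats shutting down (which would give -$89).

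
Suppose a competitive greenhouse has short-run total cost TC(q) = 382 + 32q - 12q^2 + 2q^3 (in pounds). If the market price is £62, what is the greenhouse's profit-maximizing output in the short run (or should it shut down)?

From TC, MC = TC'(q) = 32 - 24q + 6q^2 and AVC = VC/q = 32 - 12q + 2q^2.
The AVC parabola has its vertex at q = 12/4 = 3, where AVC = 32 - 12·3 + 2·3^2 = £14.
Since P = £62 ≥ min AVC = £14, price covers variable cost and the firm should produce.
Solving P = MC: -30 - 24q + 6q^2 = 0 ⇒ q = -1 or 5. On the upward-sloping branch, q* = 5.
Check: AVC at q = 5 is £22 ≤ P, so revenue covers variable cost.
Profit = P·q − TC = 62·5 − 492 = -£182, a loss, but smaller than the £382 fixed cost the firm would lose by shutting down.

Produce at q = 5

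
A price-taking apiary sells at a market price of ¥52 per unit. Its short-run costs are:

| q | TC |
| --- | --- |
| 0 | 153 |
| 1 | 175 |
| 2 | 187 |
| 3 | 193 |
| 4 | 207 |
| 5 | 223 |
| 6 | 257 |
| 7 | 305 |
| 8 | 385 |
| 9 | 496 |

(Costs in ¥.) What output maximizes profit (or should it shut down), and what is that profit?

q = 7; profit = ¥59

Tabulate TR − TC: q=0: -153; q=1: -123; q=2: -83; q=3: -37; q=4: 1; q=5: 37; q=6: 55; q=7: 59; q=8: 31; q=9: -28.
Profit is maximized at q = 7. AVC there is 152/7 = ¥21.71 ≤ P, so producing beats shutting down (which would give -¥153).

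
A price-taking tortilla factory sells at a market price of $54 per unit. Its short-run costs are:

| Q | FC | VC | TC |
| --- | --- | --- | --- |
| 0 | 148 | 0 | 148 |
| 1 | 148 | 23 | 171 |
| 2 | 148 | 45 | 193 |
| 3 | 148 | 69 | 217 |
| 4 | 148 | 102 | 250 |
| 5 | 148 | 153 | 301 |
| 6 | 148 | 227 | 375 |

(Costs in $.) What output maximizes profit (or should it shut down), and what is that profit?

Q = 5; profit = -$31

Profit at each row (π = 54Q − TC): Q=0: -148; Q=1: -117; Q=2: -85; Q=3: -55; Q=4: -34; Q=5: -31; Q=6: -51.
Profit is maximized at Q = 5. AVC there is 153/5 = $30.60 ≤ P, so producing beats shutting down (which would give -$148).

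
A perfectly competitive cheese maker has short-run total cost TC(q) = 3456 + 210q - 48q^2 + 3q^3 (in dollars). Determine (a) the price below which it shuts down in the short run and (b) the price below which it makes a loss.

Shutdown price = $18; break-even price = $354

Shutdown price = min AVC. AVC = 210 - 48q + 3q^2, with vertex at q = 8 and minimum $18.
ATC = 3456/q + 210 - 48q + 3q^2. Setting dATC/dq = −3456/q^2 − 48 + 6q = 0 gives q = 12 (since 6·12^3 − 48·12^2 = 3456).
min ATC = 3456/12 + 210 − 48·12 + 3·12^2 = $354. That is the break-even price.
For $18 ≤ P < $354 the firm produces at a loss; below $18 it shuts down.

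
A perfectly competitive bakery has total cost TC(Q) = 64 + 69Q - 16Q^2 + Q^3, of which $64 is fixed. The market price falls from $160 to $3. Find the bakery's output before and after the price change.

AVC = 69 - 16Q + Q^2, minimized at Q = 8 where min AVC = $5. MC = 69 - 32Q + 3Q^2.
With P = $160 above the shutdown price, P = MC gives Q = 13.
At P = $3 < min AVC = $5, price no longer covers variable cost at any output, so the firm shuts down: Q = 0.

Output falls from 13 to 0 (the firm shuts down)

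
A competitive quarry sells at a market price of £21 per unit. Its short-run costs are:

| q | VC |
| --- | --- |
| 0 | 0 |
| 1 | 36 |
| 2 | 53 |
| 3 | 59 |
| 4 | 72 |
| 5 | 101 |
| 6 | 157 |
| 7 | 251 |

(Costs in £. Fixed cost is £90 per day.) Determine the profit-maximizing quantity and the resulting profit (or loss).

q = 4; profit = -£78

Compute π = P·q − TC at each output: q=0: -90; q=1: -105; q=2: -101; q=3: -86; q=4: -78; q=5: -86; q=6: -121; q=7: -194.
Profit is maximized at q = 4. AVC there is 72/4 = £18 ≤ P, so producing beats shutting down (which would give -£90).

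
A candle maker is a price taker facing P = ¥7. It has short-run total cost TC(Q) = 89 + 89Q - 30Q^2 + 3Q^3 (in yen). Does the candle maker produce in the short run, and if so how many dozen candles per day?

Shut down

Variable cost is VC = 89Q - 30Q^2 + 3Q^3, so AVC = VC/Q = 89 - 30Q + 3Q^2 and MC = dTC/dQ = 89 - 60Q + 9Q^2.
AVC is minimized where dAVC/dQ = -30 + 6Q = 0, at Q = 5; min AVC = 89 - 30·5 + 3·5^2 = ¥14.
P = ¥7 lies below min AVC = ¥14; no output level covers variable cost.
Shutting down limits the loss to fixed cost, ¥89.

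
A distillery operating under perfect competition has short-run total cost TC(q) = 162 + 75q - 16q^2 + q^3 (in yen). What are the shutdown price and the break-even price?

Shutdown price = ¥11; break-even price = ¥30

Shutdown price = min AVC. AVC = 75 - 16q + q^2, with vertex at q = 8 and minimum ¥11.
ATC = 162/q + 75 - 16q + q^2. Setting dATC/dq = −162/q^2 − 16 + 2q = 0 gives q = 9 (since 2·9^3 − 16·9^2 = 162).
min ATC = 162/9 + 75 − 16·9 + 9^2 = ¥30. That is the break-even price.
For ¥11 ≤ P < ¥30 the firm produces at a loss; below ¥11 it shuts down.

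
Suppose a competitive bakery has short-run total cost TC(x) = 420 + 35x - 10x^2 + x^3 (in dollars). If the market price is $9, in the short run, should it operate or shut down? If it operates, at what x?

Strip out fixed cost: VC = 35x - 10x^2 + x^3. Then AVC = 35 - 10x + x^2 and MC = 35 - 20x + 3x^2.
The AVC parabola has its vertex at x = 10/2 = 5, where AVC = 35 - 10·5 + 5^2 = $10.
Since P = $9 < min AVC = $10, price fails to cover variable cost at any output.
The firm minimizes its loss by shutting down and losing only its fixed cost of $420.

Shut down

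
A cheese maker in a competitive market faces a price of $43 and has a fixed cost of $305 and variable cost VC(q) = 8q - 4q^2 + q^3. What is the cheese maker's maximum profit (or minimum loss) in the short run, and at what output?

Profit = -$155 at q = 5

AVC = 8 - 4q + q^2; min AVC = $4 at q = 2. Since P = $43 ≥ min AVC, the firm produces.
MC = 8 - 8q + 3q^2. Setting P = MC and taking the root on the rising branch gives q* = 5.
TR = 43·5 = 215. TC = 305 + 65 = 370. Profit = 215 − 370 = -$155.
That loss of $155 beats the $305 the firm would lose by shutting down; producing recovers $150 of fixed cost.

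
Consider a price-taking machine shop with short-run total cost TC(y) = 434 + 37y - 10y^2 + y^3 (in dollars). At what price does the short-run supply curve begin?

$12 per unit

The firm shuts down when price falls below the minimum of average variable cost. AVC = VC/y = 37 - 10y + y^2.
At the minimum of AVC, MC = AVC. MC = 37 - 20y + 3y^2; setting MC = AVC gives 2y^2 - 10y = 0, so y = 5. min AVC = 12.
So the shutdown price is $12.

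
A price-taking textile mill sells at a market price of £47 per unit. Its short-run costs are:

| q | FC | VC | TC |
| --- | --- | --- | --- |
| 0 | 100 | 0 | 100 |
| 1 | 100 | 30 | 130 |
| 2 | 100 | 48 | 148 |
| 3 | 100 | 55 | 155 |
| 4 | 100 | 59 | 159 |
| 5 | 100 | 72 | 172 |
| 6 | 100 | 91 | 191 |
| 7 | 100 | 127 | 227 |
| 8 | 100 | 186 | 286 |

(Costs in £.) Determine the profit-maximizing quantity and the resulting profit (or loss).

Profit at each row (π = 47q − TC): q=0: -100; q=1: -83; q=2: -54; q=3: -14; q=4: 29; q=5: 63; q=6: 91; q=7: 102; q=8: 90.
Profit is maximized at q = 7. AVC there is 127/7 = £18.14 ≤ P, so producing beats shutting down (which would give -£100).

q = 7; profit = £102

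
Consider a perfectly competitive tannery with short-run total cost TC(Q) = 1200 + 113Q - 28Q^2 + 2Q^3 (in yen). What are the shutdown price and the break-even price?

Shutdown price = min AVC. AVC = 113 - 28Q + 2Q^2, with vertex at Q = 7 and minimum ¥15.
ATC = 1200/Q + 113 - 28Q + 2Q^2. Setting dATC/dQ = −1200/Q^2 − 28 + 4Q = 0 gives Q = 10 (since 4·10^3 − 28·10^2 = 1200).
min ATC = 1200/10 + 113 − 28·10 + 2·10^2 = ¥153. That is the break-even price.
Between these two prices the firm operates at a loss; above ¥153 it earns a profit.

Shutdown price = ¥15; break-even price = ¥153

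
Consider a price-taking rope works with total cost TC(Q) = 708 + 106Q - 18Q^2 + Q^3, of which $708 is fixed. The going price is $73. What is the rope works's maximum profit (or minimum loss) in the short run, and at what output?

AVC = 106 - 18Q + Q^2; min AVC = $25 at Q = 9. Since P = $73 ≥ min AVC, the firm produces.
MC = 106 - 36Q + 3Q^2. Setting P = MC and taking the root on the rising branch gives Q* = 11.
TR = 73·11 = 803. TC = 708 + 319 = 1027. Profit = 803 − 1027 = -$224.
By producing, the firm covers all variable cost plus $484 of fixed cost; shutting down would lose the full $708.

Profit = -$224 at Q = 11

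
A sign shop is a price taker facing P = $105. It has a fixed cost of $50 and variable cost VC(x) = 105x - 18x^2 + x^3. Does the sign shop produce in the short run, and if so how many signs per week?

Variable cost is VC = 105x - 18x^2 + x^3, so AVC = VC/x = 105 - 18x + x^2 and MC = dTC/dx = 105 - 36x + 3x^2.
AVC is minimized where dAVC/dx = -18 + 2x = 0, at x = 9; min AVC = 105 - 18·9 + 9^2 = $24.
P = $105 exceeds min AVC = $24, so the firm stays open.
P = MC gives -36x + 3x^2 = 0, with roots 0 and 12. Take the larger (rising MC): x* = 12.
Check: AVC at x = 12 is $33 ≤ P, so revenue covers variable cost.
Profit = P·x − TC = 105·12 − 446 = $814.

Produce at x = 12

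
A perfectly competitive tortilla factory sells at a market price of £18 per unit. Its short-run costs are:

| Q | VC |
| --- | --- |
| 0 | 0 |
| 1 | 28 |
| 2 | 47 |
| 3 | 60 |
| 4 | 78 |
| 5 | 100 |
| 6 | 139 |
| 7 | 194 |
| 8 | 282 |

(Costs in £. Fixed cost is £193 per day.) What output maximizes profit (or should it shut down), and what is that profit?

Q = 0 (shut down); profit = -£193

Tabulate TR − TC: Q=0: -193; Q=1: -203; Q=2: -204; Q=3: -199; Q=4: -199; Q=5: -203; Q=6: -224; Q=7: -261; Q=8: -331.
Profit is highest at Q = 0. Equivalently, the lowest AVC in the table is 78/4 ≈ £19.50 at Q = 4, and P = £18 falls below it — price never covers variable cost, so the firm shuts down and loses only its fixed cost.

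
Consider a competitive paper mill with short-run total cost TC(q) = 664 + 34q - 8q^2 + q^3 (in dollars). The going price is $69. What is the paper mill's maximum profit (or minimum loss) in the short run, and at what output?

Profit = -$370 at q = 7

AVC = 34 - 8q + q^2; min AVC = $18 at q = 4. Since P = $69 ≥ min AVC, the firm produces.
With MC = 34 - 16q + 3q^2, P = MC on the upward-sloping part at q* = 7.
TR = 69·7 = 483. TC = 664 + 189 = 853. Profit = 483 − 853 = -$370.
Shutting down would mean losing the fixed cost of $664, so operating at a loss of $370 is better by $294.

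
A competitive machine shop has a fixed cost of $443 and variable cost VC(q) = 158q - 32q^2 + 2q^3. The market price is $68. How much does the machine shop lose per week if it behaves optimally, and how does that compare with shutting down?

Profit = -$119 at q = 9

AVC = 158 - 32q + 2q^2 has its minimum $30 at q = 8; price $68 clears that bar, so the firm operates.
MC = 158 - 64q + 6q^2. Setting P = MC and taking the root on the rising branch gives q* = 9.
TR = 68·9 = 612. TC = 443 + 288 = 731. Profit = 612 − 731 = -$119.
That loss of $119 beats the $443 the firm would lose by shutting down; producing recovers $324 of fixed cost.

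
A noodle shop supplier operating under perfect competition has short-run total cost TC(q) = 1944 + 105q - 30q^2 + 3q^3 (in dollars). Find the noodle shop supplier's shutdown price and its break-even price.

Shutdown price = min AVC. AVC = 105 - 30q + 3q^2, with vertex at q = 5 and minimum $30.
ATC = 1944/q + 105 - 30q + 3q^2. Setting dATC/dq = −1944/q^2 − 30 + 6q = 0 gives q = 9 (since 6·9^3 − 30·9^2 = 1944).
min ATC = 1944/9 + 105 − 30·9 + 3·9^2 = $294. That is the break-even price.
For $30 ≤ P < $294 the firm produces at a loss; below $30 it shuts down.

Shutdown price = $30; break-even price = $294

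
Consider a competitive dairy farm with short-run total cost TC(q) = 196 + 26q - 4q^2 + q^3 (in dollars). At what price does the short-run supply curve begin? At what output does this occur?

$22 per unit, at q = 2

The shutdown price is the minimum of AVC. VC = 26q - 4q^2 + q^3, so AVC = 26 - 4q + q^2.
At the minimum of AVC, MC = AVC. MC = 26 - 8q + 3q^2; setting MC = AVC gives 2q^2 - 4q = 0, so q = 2. min AVC = 22.
So the shutdown price is $22.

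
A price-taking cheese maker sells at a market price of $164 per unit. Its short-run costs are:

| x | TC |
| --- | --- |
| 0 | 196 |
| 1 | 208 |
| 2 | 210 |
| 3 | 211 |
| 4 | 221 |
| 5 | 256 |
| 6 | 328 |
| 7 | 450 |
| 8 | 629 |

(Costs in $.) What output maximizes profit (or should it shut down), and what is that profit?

x = 7; profit = $698

Tabulate TR − TC: x=0: -196; x=1: -44; x=2: 118; x=3: 281; x=4: 435; x=5: 564; x=6: 656; x=7: 698; x=8: 683.
Profit is maximized at x = 7. AVC there is 254/7 = $36.29 ≤ P, so producing beats shutting down (which would give -$196).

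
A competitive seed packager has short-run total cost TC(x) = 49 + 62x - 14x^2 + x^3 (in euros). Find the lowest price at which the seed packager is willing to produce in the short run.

Short-run supply begins at min AVC. From VC = 62x - 14x^2 + x^3, AVC = 62 - 14x + x^2.
At the minimum of AVC, MC = AVC. MC = 62 - 28x + 3x^2; setting MC = AVC gives 2x^2 - 14x = 0, so x = 7. min AVC = 13.
So the shutdown price is €13.

€13 per unit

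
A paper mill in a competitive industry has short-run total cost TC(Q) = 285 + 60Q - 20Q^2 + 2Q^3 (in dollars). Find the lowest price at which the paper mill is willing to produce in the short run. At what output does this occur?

$10 per unit, at Q = 5

The firm shuts down when price falls below the minimum of average variable cost. AVC = VC/Q = 60 - 20Q + 2Q^2.
dAVC/dQ = -20 + 4Q = 0 gives Q = 5. min AVC = 60 - 20·5 + 2·5^2 = 10.
The firm shuts down for any P below $10.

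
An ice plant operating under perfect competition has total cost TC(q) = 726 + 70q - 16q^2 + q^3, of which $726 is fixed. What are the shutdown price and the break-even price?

Shutdown price = $6; break-even price = $81

AVC = 70 - 16q + q^2; minimized at q = 8, giving min AVC = $6. That is the shutdown price.
ATC = 726/q + 70 - 16q + q^2. Setting dATC/dq = −726/q^2 − 16 + 2q = 0 gives q = 11 (since 2·11^3 − 16·11^2 = 726).
min ATC = 726/11 + 70 − 16·11 + 11^2 = $81. That is the break-even price.
For $6 ≤ P < $81 the firm produces at a loss; below $6 it shuts down.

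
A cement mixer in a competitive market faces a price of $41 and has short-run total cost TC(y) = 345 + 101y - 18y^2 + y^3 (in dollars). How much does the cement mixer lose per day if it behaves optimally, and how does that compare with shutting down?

AVC = 101 - 18y + y^2; min AVC = $20 at y = 9. Since P = $41 ≥ min AVC, the firm produces.
With MC = 101 - 36y + 3y^2, P = MC on the upward-sloping part at y* = 10.
TR = 41·10 = 410. TC = 345 + 210 = 555. Profit = 410 − 555 = -$145.
Shutting down would mean losing the fixed cost of $345, so operating at a loss of $145 is better by $200.

Profit = -$145 at y = 10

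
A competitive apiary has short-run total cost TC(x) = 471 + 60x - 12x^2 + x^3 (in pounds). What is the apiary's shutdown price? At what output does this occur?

£24 per unit, at x = 6

Short-run supply begins at min AVC. From VC = 60x - 12x^2 + x^3, AVC = 60 - 12x + x^2.
dAVC/dx = -12 + 2x = 0 gives x = 6. min AVC = 60 - 12·6 + 6^2 = 24.
For P < £24 the firm produces nothing.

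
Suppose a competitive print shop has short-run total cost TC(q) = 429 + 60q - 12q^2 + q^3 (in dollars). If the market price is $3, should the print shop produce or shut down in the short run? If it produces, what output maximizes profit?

Shut down

Variable cost is VC = 60q - 12q^2 + q^3, so AVC = VC/q = 60 - 12q + q^2 and MC = dTC/dq = 60 - 24q + 3q^2.
AVC hits its minimum where MC = AVC, at q = 6, giving min AVC = 60 - 12·6 + 6^2 = $24.
With P < min AVC ($3 < $24), every unit sold adds to the loss.
Best response: produce nothing and absorb the $429 fixed cost.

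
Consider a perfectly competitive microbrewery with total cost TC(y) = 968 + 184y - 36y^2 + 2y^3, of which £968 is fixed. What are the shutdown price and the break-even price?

Shutdown price = £22; break-even price = £118

AVC = 184 - 36y + 2y^2; minimized at y = 9, giving min AVC = £22. That is the shutdown price.
ATC = 968/y + 184 - 36y + 2y^2. Setting dATC/dy = −968/y^2 − 36 + 4y = 0 gives y = 11 (since 4·11^3 − 36·11^2 = 968).
min ATC = 968/11 + 184 − 36·11 + 2·11^2 = £118. That is the break-even price.
For £22 ≤ P < £118 the firm produces at a loss; below £22 it shuts down.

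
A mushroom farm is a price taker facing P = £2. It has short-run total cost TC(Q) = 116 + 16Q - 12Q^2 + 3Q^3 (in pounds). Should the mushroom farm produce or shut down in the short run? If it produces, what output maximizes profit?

Variable cost is VC = 16Q - 12Q^2 + 3Q^3, so AVC = VC/Q = 16 - 12Q + 3Q^2 and MC = dTC/dQ = 16 - 24Q + 9Q^2.
AVC hits its minimum where MC = AVC, at Q = 2, giving min AVC = 16 - 12·2 + 3·2^2 = £4.
Since P = £2 < min AVC = £4, price fails to cover variable cost at any output.
Shutting down limits the loss to fixed cost, £116.

Shut down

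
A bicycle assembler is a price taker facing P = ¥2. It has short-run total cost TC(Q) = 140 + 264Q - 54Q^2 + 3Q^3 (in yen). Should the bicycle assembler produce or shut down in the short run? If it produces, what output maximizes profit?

Shut down

From TC, MC = TC'(Q) = 264 - 108Q + 9Q^2 and AVC = VC/Q = 264 - 54Q + 3Q^2.
AVC is minimized where dAVC/dQ = -54 + 6Q = 0, at Q = 9; min AVC = 264 - 54·9 + 3·9^2 = ¥21.
Since P = ¥2 < min AVC = ¥21, price fails to cover variable cost at any output.
Best response: produce nothing and absorb the ¥140 fixed cost.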